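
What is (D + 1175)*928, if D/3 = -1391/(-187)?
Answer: 207777344/187 ≈ 1.1111e+6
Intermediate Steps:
D = 4173/187 (D = 3*(-1391/(-187)) = 3*(-1391*(-1/187)) = 3*(1391/187) = 4173/187 ≈ 22.316)
(D + 1175)*928 = (4173/187 + 1175)*928 = (223898/187)*928 = 207777344/187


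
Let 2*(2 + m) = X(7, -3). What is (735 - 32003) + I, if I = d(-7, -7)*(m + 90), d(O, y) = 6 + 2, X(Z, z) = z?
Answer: -30576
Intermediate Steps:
d(O, y) = 8
m = -7/2 (m = -2 + (1/2)*(-3) = -2 - 3/2 = -7/2 ≈ -3.5000)
I = 692 (I = 8*(-7/2 + 90) = 8*(173/2) = 692)
(735 - 32003) + I = (735 - 32003) + 692 = -31268 + 692 = -30576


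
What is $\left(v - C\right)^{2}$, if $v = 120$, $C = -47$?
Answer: $27889$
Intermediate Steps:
$\left(v - C\right)^{2} = \left(120 - -47\right)^{2} = \left(120 + 47\right)^{2} = 167^{2} = 27889$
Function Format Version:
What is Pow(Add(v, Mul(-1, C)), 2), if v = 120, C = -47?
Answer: 27889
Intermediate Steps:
Pow(Add(v, Mul(-1, C)), 2) = Pow(Add(120, Mul(-1, -47)), 2) = Pow(Add(120, 47), 2) = Pow(167, 2) = 27889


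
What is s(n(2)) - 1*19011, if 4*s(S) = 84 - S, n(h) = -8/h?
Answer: -18989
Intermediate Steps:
s(S) = 21 - S/4 (s(S) = (84 - S)/4 = 21 - S/4)
s(n(2)) - 1*19011 = (21 - (-2)/2) - 1*19011 = (21 - (-2)/2) - 19011 = (21 - ¼*(-4)) - 19011 = (21 + 1) - 19011 = 22 - 19011 = -18989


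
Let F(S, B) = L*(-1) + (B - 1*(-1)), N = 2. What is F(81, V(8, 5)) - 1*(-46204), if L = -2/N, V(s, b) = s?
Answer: 46214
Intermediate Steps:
L = -1 (L = -2/2 = -2*1/2 = -1)
F(S, B) = 2 + B (F(S, B) = -1*(-1) + (B - 1*(-1)) = 1 + (B + 1) = 1 + (1 + B) = 2 + B)
F(81, V(8, 5)) - 1*(-46204) = (2 + 8) - 1*(-46204) = 10 + 46204 = 46214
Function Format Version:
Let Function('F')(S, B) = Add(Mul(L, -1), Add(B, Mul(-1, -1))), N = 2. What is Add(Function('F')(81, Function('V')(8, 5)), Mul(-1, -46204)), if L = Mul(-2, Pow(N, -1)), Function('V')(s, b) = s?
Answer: 46214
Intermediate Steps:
L = -1 (L = Mul(-2, Pow(2, -1)) = Mul(-2, Rational(1, 2)) = -1)
Function('F')(S, B) = Add(2, B) (Function('F')(S, B) = Add(Mul(-1, -1), Add(B, Mul(-1, -1))) = Add(1, Add(B, 1)) = Add(1, Add(1, B)) = Add(2, B))
Add(Function('F')(81, Function('V')(8, 5)), Mul(-1, -46204)) = Add(Add(2, 8), Mul(-1, -46204)) = Add(10, 46204) = 46214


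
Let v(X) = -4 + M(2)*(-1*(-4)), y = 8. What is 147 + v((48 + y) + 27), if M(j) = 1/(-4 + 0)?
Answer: 142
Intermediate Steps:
M(j) = -1/4 (M(j) = 1/(-4) = -1/4)
v(X) = -5 (v(X) = -4 - (-1)*(-4)/4 = -4 - 1/4*4 = -4 - 1 = -5)
147 + v((48 + y) + 27) = 147 - 5 = 142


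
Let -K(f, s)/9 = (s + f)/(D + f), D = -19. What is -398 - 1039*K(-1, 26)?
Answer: -48347/4 ≈ -12087.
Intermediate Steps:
K(f, s) = -9*(f + s)/(-19 + f) (K(f, s) = -9*(s + f)/(-19 + f) = -9*(f + s)/(-19 + f))
-398 - 1039*K(-1, 26) = -398 - 9351*(-1*(-1) - 1*26)/(-19 - 1) = -398 - 9351*(1 - 26)/(-20) = -398 - 9351*(-1)*(-25)/20 = -398 - 1039*45/4 = -398 - 46755/4 = -48347/4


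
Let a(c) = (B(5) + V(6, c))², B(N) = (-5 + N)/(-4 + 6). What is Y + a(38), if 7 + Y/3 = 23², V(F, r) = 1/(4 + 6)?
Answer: 156601/100 ≈ 1566.0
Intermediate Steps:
V(F, r) = ⅒ (V(F, r) = 1/10 = ⅒)
B(N) = -5/2 + N/2 (B(N) = (-5 + N)/2 = (-5 + N)*(½) = -5/2 + N/2)
a(c) = 1/100 (a(c) = ((-5/2 + (½)*5) + ⅒)² = ((-5/2 + 5/2) + ⅒)² = (0 + ⅒)² = (⅒)² = 1/100)
Y = 1566 (Y = -21 + 3*23² = -21 + 3*529 = -21 + 1587 = 1566)
Y + a(38) = 1566 + 1/100 = 156601/100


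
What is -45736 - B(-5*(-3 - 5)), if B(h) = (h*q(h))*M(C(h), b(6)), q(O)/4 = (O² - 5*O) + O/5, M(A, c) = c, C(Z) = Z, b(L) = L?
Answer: -1397416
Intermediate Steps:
q(O) = 4*O² - 96*O/5 (q(O) = 4*((O² - 5*O) + O/5) = 4*(O² - 24*O/5) = 4*O² - 96*O/5)
B(h) = 24*h²*(-24 + 5*h)/5 (B(h) = (h*(4*h*(-24 + 5*h)/5))*6 = (4*h²*(-24 + 5*h)/5)*6 = 24*h²*(-24 + 5*h)/5)
-45736 - B(-5*(-3 - 5)) = -45736 - (-5*(-3 - 5))²*(-576/5 + 24*(-5*(-3 - 5))) = -45736 - (-5*(-8))²*(-576/5 + 24*(-5*(-8))) = -45736 - 40²*(-576/5 + 24*40) = -45736 - 1600*(-576/5 + 960) = -45736 - 1600*4224/5 = -45736 - 1*1351680 = -45736 - 1351680 = -1397416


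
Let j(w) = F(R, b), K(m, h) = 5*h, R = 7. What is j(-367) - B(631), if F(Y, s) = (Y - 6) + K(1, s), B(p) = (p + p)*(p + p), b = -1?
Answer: -1592648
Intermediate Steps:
B(p) = 4*p² (B(p) = (2*p)*(2*p) = 4*p²)
F(Y, s) = -6 + Y + 5*s (F(Y, s) = (Y - 6) + 5*s = (-6 + Y) + 5*s = -6 + Y + 5*s)
j(w) = -4 (j(w) = -6 + 7 + 5*(-1) = -6 + 7 - 5 = -4)
j(-367) - B(631) = -4 - 4*631² = -4 - 4*398161 = -4 - 1*1592644 = -4 - 1592644 = -1592648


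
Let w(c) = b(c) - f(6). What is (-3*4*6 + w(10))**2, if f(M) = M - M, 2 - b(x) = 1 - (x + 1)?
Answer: 3600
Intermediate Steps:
b(x) = 2 + x (b(x) = 2 - (1 - (x + 1)) = 2 - (1 - (1 + x)) = 2 - (1 + (-1 - x)) = 2 - (-1)*x = 2 + x)
f(M) = 0
w(c) = 2 + c (w(c) = (2 + c) - 1*0 = (2 + c) + 0 = 2 + c)
(-3*4*6 + w(10))**2 = (-3*4*6 + (2 + 10))**2 = (-12*6 + 12)**2 = (-72 + 12)**2 = (-60)**2 = 3600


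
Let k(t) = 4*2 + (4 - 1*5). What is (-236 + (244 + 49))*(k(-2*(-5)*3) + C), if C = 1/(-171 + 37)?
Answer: 53409/134 ≈ 398.57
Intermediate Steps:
C = -1/134 (C = 1/(-134) = -1/134 ≈ -0.0074627)
k(t) = 7 (k(t) = 8 + (4 - 5) = 8 - 1 = 7)
(-236 + (244 + 49))*(k(-2*(-5)*3) + C) = (-236 + (244 + 49))*(7 - 1/134) = (-236 + 293)*(937/134) = 57*(937/134) = 53409/134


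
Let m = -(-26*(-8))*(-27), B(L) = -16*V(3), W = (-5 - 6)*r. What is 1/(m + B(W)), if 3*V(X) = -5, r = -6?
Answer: 3/16928 ≈ 0.00017722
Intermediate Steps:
V(X) = -5/3 (V(X) = (1/3)*(-5) = -5/3)
W = 66 (W = (-5 - 6)*(-6) = -11*(-6) = 66)
B(L) = 80/3 (B(L) = -16*(-5/3) = 80/3)
m = 5616 (m = -208*(-27) = -1*(-5616) = 5616)
1/(m + B(W)) = 1/(5616 + 80/3) = 1/(16928/3) = 3/16928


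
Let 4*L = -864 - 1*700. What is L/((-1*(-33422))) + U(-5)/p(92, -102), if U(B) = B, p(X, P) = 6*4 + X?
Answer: -6249/114028 ≈ -0.054802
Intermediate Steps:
p(X, P) = 24 + X
L = -391 (L = (-864 - 1*700)/4 = (-864 - 700)/4 = (1/4)*(-1564) = -391)
L/((-1*(-33422))) + U(-5)/p(92, -102) = -391/((-1*(-33422))) - 5/(24 + 92) = -391/33422 - 5/116 = -391*1/33422 - 5*1/116 = -23/1966 - 5/116 = -6249/114028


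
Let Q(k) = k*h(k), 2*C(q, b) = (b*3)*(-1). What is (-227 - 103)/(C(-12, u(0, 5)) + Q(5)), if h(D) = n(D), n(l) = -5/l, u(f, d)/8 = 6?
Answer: 30/7 ≈ 4.2857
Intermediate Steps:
u(f, d) = 48 (u(f, d) = 8*6 = 48)
h(D) = -5/D
C(q, b) = -3*b/2 (C(q, b) = ((b*3)*(-1))/2 = ((3*b)*(-1))/2 = (-3*b)/2 = -3*b/2)
Q(k) = -5 (Q(k) = k*(-5/k) = -5)
(-227 - 103)/(C(-12, u(0, 5)) + Q(5)) = (-227 - 103)/(-3/2*48 - 5) = -330/(-72 - 5) = -330/(-77) = -330*(-1/77) = 30/7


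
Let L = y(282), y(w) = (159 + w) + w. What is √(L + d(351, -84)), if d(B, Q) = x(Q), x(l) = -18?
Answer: √705 ≈ 26.552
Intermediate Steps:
y(w) = 159 + 2*w
d(B, Q) = -18
L = 723 (L = 159 + 2*282 = 159 + 564 = 723)
√(L + d(351, -84)) = √(723 - 18) = √705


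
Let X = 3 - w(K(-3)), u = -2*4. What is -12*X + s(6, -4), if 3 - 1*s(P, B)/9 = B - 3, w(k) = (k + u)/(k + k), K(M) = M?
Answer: 76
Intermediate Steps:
u = -8
w(k) = (-8 + k)/(2*k) (w(k) = (k - 8)/(k + k) = (-8 + k)/((2*k)) = (-8 + k)*(1/(2*k)) = (-8 + k)/(2*k))
s(P, B) = 54 - 9*B (s(P, B) = 27 - 9*(B - 3) = 27 - 9*(-3 + B) = 27 + (27 - 9*B) = 54 - 9*B)
X = 7/6 (X = 3 - (-8 - 3)/(2*(-3)) = 3 - (-1)*(-11)/(2*3) = 3 - 1*11/6 = 3 - 11/6 = 7/6 ≈ 1.1667)
-12*X + s(6, -4) = -12*7/6 + (54 - 9*(-4)) = -14 + (54 + 36) = -14 + 90 = 76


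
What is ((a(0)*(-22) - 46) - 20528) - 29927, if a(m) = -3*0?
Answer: -50501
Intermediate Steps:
a(m) = 0
((a(0)*(-22) - 46) - 20528) - 29927 = ((0*(-22) - 46) - 20528) - 29927 = ((0 - 46) - 20528) - 29927 = (-46 - 20528) - 29927 = -20574 - 29927 = -50501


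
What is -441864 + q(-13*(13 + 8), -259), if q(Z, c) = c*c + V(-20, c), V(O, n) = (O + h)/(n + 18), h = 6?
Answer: -90322689/241 ≈ -3.7478e+5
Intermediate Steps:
V(O, n) = (6 + O)/(18 + n) (V(O, n) = (O + 6)/(n + 18) = (6 + O)/(18 + n))
q(Z, c) = c² - 14/(18 + c) (q(Z, c) = c*c + (6 - 20)/(18 + c) = c² - 14/(18 + c))
-441864 + q(-13*(13 + 8), -259) = -441864 + (-14 + (-259)²*(18 - 259))/(18 - 259) = -441864 + (-14 + 67081*(-241))/(-241) = -441864 - (-14 - 16166521)/241 = -441864 - 1/241*(-16166535) = -441864 + 16166535/241 = -90322689/241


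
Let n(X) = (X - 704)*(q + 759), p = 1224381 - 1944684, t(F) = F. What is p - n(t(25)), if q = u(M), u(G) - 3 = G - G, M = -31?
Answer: -202905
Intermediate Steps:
p = -720303
u(G) = 3 (u(G) = 3 + (G - G) = 3 + 0 = 3)
q = 3
n(X) = -536448 + 762*X (n(X) = (X - 704)*(3 + 759) = (-704 + X)*762 = -536448 + 762*X)
p - n(t(25)) = -720303 - (-536448 + 762*25) = -720303 - (-536448 + 19050) = -720303 - 1*(-517398) = -720303 + 517398 = -202905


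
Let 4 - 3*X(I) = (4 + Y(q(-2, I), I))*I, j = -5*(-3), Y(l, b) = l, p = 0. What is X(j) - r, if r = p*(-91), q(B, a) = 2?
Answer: -86/3 ≈ -28.667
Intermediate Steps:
j = 15
X(I) = 4/3 - 2*I (X(I) = 4/3 - (4 + 2)*I/3 = 4/3 - 2*I)
r = 0 (r = 0*(-91) = 0)
X(j) - r = (4/3 - 2*15) - 1*0 = (4/3 - 30) + 0 = -86/3 + 0 = -86/3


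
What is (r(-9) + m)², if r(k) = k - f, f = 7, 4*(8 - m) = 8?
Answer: 100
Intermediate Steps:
m = 6 (m = 8 - ¼*8 = 8 - 2 = 6)
r(k) = -7 + k (r(k) = k - 1*7 = k - 7 = -7 + k)
(r(-9) + m)² = ((-7 - 9) + 6)² = (-16 + 6)² = (-10)² = 100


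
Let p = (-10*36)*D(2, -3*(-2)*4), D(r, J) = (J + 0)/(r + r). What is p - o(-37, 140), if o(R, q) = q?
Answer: -2300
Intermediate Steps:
D(r, J) = J/(2*r) (D(r, J) = J/((2*r)) = J*(1/(2*r)) = J/(2*r))
p = -2160 (p = (-10*36)*((½)*(-3*(-2)*4)/2) = -180*6*4/2 = -180*24/2 = -360*6 = -2160)
p - o(-37, 140) = -2160 - 1*140 = -2160 - 140 = -2300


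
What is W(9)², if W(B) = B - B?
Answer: 0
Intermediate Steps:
W(B) = 0
W(9)² = 0² = 0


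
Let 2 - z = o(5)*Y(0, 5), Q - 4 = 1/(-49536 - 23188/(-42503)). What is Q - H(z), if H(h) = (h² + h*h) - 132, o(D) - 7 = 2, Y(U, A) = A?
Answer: -7499454148543/2105405420 ≈ -3562.0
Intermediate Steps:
o(D) = 9 (o(D) = 7 + 2 = 9)
Q = 8421579177/2105405420 (Q = 4 + 1/(-49536 - 23188/(-42503)) = 4 + 1/(-49536 - 23188*(-1/42503)) = 4 + 1/(-49536 + 23188/42503) = 4 + 1/(-2105405420/42503) = 4 - 42503/2105405420 = 8421579177/2105405420 ≈ 4.0000)
z = -43 (z = 2 - 9*5 = 2 - 1*45 = 2 - 45 = -43)
H(h) = -132 + 2*h² (H(h) = (h² + h²) - 132 = 2*h² - 132 = -132 + 2*h²)
Q - H(z) = 8421579177/2105405420 - (-132 + 2*(-43)²) = 8421579177/2105405420 - (-132 + 2*1849) = 8421579177/2105405420 - (-132 + 3698) = 8421579177/2105405420 - 1*3566 = 8421579177/2105405420 - 3566 = -7499454148543/2105405420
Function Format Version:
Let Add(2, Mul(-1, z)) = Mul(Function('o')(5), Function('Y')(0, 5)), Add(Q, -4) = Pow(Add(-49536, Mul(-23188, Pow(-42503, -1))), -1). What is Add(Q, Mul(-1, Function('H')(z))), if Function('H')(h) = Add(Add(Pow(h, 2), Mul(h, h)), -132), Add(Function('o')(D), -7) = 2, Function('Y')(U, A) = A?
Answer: Rational(-7499454148543, 2105405420) ≈ -3562.0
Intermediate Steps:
Function('o')(D) = 9 (Function('o')(D) = Add(7, 2) = 9)
Q = Rational(8421579177, 2105405420) (Q = Add(4, Pow(Add(-49536, Mul(-23188, Pow(-42503, -1))), -1)) = Add(4, Pow(Add(-49536, Mul(-23188, Rational(-1, 42503))), -1)) = Add(4, Pow(Add(-49536, Rational(23188, 42503)), -1)) = Add(4, Pow(Rational(-2105405420, 42503), -1)) = Add(4, Rational(-42503, 2105405420)) = Rational(8421579177, 2105405420) ≈ 4.0000)
z = -43 (z = Add(2, Mul(-1, Mul(9, 5))) = Add(2, Mul(-1, 45)) = Add(2, -45) = -43)
Function('H')(h) = Add(-132, Mul(2, Pow(h, 2))) (Function('H')(h) = Add(Add(Pow(h, 2), Pow(h, 2)), -132) = Add(Mul(2, Pow(h, 2)), -132) = Add(-132, Mul(2, Pow(h, 2))))
Add(Q, Mul(-1, Function('H')(z))) = Add(Rational(8421579177, 2105405420), Mul(-1, Add(-132, Mul(2, Pow(-43, 2))))) = Add(Rational(8421579177, 2105405420), Mul(-1, Add(-132, Mul(2, 1849)))) = Add(Rational(8421579177, 2105405420), Mul(-1, Add(-132, 3698))) = Add(Rational(8421579177, 2105405420), Mul(-1, 3566)) = Add(Rational(8421579177, 2105405420), -3566) = Rational(-7499454148543, 2105405420)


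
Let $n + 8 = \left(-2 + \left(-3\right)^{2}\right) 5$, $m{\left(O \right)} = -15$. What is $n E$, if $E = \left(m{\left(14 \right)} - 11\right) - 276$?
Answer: $-8154$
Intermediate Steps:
$E = -302$ ($E = \left(-15 - 11\right) - 276 = -26 - 276 = -302$)
$n = 27$ ($n = -8 + \left(-2 + \left(-3\right)^{2}\right) 5 = -8 + \left(-2 + 9\right) 5 = -8 + 7 \cdot 5 = -8 + 35 = 27$)
$n E = 27 \left(-302\right) = -8154$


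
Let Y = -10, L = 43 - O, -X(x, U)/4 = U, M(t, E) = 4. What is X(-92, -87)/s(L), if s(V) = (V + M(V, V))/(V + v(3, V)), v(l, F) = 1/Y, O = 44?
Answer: -638/5 ≈ -127.60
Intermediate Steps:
X(x, U) = -4*U
L = -1 (L = 43 - 1*44 = 43 - 44 = -1)
v(l, F) = -⅒ (v(l, F) = 1/(-10) = -⅒)
s(V) = (4 + V)/(-⅒ + V) (s(V) = (V + 4)/(V - ⅒) = (4 + V)/(-⅒ + V))
X(-92, -87)/s(L) = (-4*(-87))/((10*(4 - 1)/(-1 + 10*(-1)))) = 348/((10*3/(-1 - 10))) = 348/((10*3/(-11))) = 348/((10*(-1/11)*3)) = 348/(-30/11) = 348*(-11/30) = -638/5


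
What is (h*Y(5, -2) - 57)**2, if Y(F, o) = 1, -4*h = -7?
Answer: 48841/16 ≈ 3052.6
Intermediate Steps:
h = 7/4 (h = -1/4*(-7) = 7/4 ≈ 1.7500)
(h*Y(5, -2) - 57)**2 = ((7/4)*1 - 57)**2 = (7/4 - 57)**2 = (-221/4)**2 = 48841/16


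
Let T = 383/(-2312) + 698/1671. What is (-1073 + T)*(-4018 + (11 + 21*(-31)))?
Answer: 567783199081/113628 ≈ 4.9969e+6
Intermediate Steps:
T = 973783/3863352 (T = 383*(-1/2312) + 698*(1/1671) = -383/2312 + 698/1671 = 973783/3863352 ≈ 0.25206)
(-1073 + T)*(-4018 + (11 + 21*(-31))) = (-1073 + 973783/3863352)*(-4018 + (11 + 21*(-31))) = -4144402913*(-4018 + (11 - 651))/3863352 = -4144402913*(-4018 - 640)/3863352 = -4144402913/3863352*(-4658) = 567783199081/113628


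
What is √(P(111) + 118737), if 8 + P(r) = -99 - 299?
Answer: √118331 ≈ 343.99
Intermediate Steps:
P(r) = -406 (P(r) = -8 + (-99 - 299) = -8 - 398 = -406)
√(P(111) + 118737) = √(-406 + 118737) = √118331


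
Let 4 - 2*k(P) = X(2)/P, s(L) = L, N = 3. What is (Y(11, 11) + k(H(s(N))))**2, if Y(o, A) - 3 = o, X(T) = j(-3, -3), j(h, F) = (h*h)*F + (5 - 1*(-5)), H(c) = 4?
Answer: 21025/64 ≈ 328.52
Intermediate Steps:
j(h, F) = 10 + F*h**2 (j(h, F) = h**2*F + (5 + 5) = F*h**2 + 10 = 10 + F*h**2)
X(T) = -17 (X(T) = 10 - 3*(-3)**2 = 10 - 3*9 = 10 - 27 = -17)
k(P) = 2 + 17/(2*P) (k(P) = 2 - (-17)/(2*P) = 2 + 17/(2*P))
Y(o, A) = 3 + o
(Y(11, 11) + k(H(s(N))))**2 = ((3 + 11) + (2 + (17/2)/4))**2 = (14 + (2 + (17/2)*(1/4)))**2 = (14 + (2 + 17/8))**2 = (14 + 33/8)**2 = (145/8)**2 = 21025/64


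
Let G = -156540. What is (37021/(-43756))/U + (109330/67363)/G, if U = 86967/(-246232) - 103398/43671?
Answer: 34981368725024894196655/112498119252159422636418 ≈ 0.31095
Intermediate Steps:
U = -9752610731/3584399224 (U = 86967*(-1/246232) - 103398*1/43671 = -86967/246232 - 34466/14557 = -9752610731/3584399224 ≈ -2.7208)
(37021/(-43756))/U + (109330/67363)/G = (37021/(-43756))/(-9752610731/3584399224) + (109330/67363)/(-156540) = (37021*(-1/43756))*(-3584399224/9752610731) + (109330*(1/67363))*(-1/156540) = -37021/43756*(-3584399224/9752610731) + (109330/67363)*(-1/156540) = 33174510917926/106683808786409 - 10933/1054500402 = 34981368725024894196655/112498119252159422636418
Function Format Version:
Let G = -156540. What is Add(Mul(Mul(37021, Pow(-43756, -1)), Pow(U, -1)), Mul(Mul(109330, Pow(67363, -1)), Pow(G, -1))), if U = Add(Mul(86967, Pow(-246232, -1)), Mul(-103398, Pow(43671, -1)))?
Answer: Rational(34981368725024894196655, 112498119252159422636418) ≈ 0.31095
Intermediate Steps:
U = Rational(-9752610731, 3584399224) (U = Add(Mul(86967, Rational(-1, 246232)), Mul(-103398, Rational(1, 43671))) = Add(Rational(-86967, 246232), Rational(-34466, 14557)) = Rational(-9752610731, 3584399224) ≈ -2.7208)
Add(Mul(Mul(37021, Pow(-43756, -1)), Pow(U, -1)), Mul(Mul(109330, Pow(67363, -1)), Pow(G, -1))) = Add(Mul(Mul(37021, Pow(-43756, -1)), Pow(Rational(-9752610731, 3584399224), -1)), Mul(Mul(109330, Pow(67363, -1)), Pow(-156540, -1))) = Add(Mul(Mul(37021, Rational(-1, 43756)), Rational(-3584399224, 9752610731)), Mul(Mul(109330, Rational(1, 67363)), Rational(-1, 156540))) = Add(Mul(Rational(-37021, 43756), Rational(-3584399224, 9752610731)), Mul(Rational(109330, 67363), Rational(-1, 156540))) = Add(Rational(33174510917926, 106683808786409), Rational(-10933, 1054500402)) = Rational(34981368725024894196655, 112498119252159422636418)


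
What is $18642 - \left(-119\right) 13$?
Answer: $20189$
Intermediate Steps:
$18642 - \left(-119\right) 13 = 18642 - -1547 = 18642 + 1547 = 20189$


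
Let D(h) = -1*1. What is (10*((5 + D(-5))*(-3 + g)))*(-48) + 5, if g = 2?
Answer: 1925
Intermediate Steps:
D(h) = -1
(10*((5 + D(-5))*(-3 + g)))*(-48) + 5 = (10*((5 - 1)*(-3 + 2)))*(-48) + 5 = (10*(4*(-1)))*(-48) + 5 = (10*(-4))*(-48) + 5 = -40*(-48) + 5 = 1920 + 5 = 1925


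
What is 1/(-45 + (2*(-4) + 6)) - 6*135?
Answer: -38071/47 ≈ -810.02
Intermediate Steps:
1/(-45 + (2*(-4) + 6)) - 6*135 = 1/(-45 + (-8 + 6)) - 810 = 1/(-45 - 2) - 810 = 1/(-47) - 810 = -1/47 - 810 = -38071/47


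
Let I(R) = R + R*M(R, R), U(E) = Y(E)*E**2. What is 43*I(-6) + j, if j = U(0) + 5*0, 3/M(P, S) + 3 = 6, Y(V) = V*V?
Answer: -516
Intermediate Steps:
Y(V) = V**2
M(P, S) = 1 (M(P, S) = 3/(-3 + 6) = 3/3 = 3*(1/3) = 1)
U(E) = E**4 (U(E) = E**2*E**2 = E**4)
I(R) = 2*R (I(R) = R + R*1 = R + R = 2*R)
j = 0 (j = 0**4 + 5*0 = 0 + 0 = 0)
43*I(-6) + j = 43*(2*(-6)) + 0 = 43*(-12) + 0 = -516 + 0 = -516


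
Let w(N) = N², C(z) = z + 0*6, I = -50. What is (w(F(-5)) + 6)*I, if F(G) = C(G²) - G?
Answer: -45300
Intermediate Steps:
C(z) = z (C(z) = z + 0 = z)
F(G) = G² - G
(w(F(-5)) + 6)*I = ((-5*(-1 - 5))² + 6)*(-50) = ((-5*(-6))² + 6)*(-50) = (30² + 6)*(-50) = (900 + 6)*(-50) = 906*(-50) = -45300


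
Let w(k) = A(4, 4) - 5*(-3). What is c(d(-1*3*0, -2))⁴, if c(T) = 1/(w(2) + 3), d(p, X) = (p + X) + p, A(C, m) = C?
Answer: 1/234256 ≈ 4.2688e-6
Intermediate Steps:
w(k) = 19 (w(k) = 4 - 5*(-3) = 4 + 15 = 19)
d(p, X) = X + 2*p (d(p, X) = (X + p) + p = X + 2*p)
c(T) = 1/22 (c(T) = 1/(19 + 3) = 1/22)
c(d(-1*3*0, -2))⁴ = (1/22)⁴ = 1/234256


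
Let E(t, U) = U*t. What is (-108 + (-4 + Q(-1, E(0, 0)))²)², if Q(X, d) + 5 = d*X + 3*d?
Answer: 729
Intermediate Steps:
Q(X, d) = -5 + 3*d + X*d (Q(X, d) = -5 + (d*X + 3*d) = -5 + (X*d + 3*d) = -5 + (3*d + X*d) = -5 + 3*d + X*d)
(-108 + (-4 + Q(-1, E(0, 0)))²)² = (-108 + (-4 + (-5 + 3*(0*0) - 0*0))²)² = (-108 + (-4 + (-5 + 3*0 - 1*0))²)² = (-108 + (-4 + (-5 + 0 + 0))²)² = (-108 + (-4 - 5)²)² = (-108 + (-9)²)² = (-108 + 81)² = (-27)² = 729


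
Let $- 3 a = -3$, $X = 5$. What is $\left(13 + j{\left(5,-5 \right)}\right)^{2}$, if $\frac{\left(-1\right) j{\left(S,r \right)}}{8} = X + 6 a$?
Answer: $5625$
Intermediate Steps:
$a = 1$ ($a = \left(- \frac{1}{3}\right) \left(-3\right) = 1$)
$j{\left(S,r \right)} = -88$ ($j{\left(S,r \right)} = - 8 \left(5 + 6 \cdot 1\right) = - 8 \left(5 + 6\right) = \left(-8\right) 11 = -88$)
$\left(13 + j{\left(5,-5 \right)}\right)^{2} = \left(13 - 88\right)^{2} = \left(-75\right)^{2} = 5625$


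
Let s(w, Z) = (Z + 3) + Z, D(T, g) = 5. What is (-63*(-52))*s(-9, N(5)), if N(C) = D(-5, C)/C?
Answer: 16380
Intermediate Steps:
N(C) = 5/C
s(w, Z) = 3 + 2*Z (s(w, Z) = (3 + Z) + Z = 3 + 2*Z)
(-63*(-52))*s(-9, N(5)) = (-63*(-52))*(3 + 2*(5/5)) = 3276*(3 + 2*(5*(⅕))) = 3276*(3 + 2*1) = 3276*(3 + 2) = 3276*5 = 16380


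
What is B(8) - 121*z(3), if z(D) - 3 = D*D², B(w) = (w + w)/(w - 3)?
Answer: -18134/5 ≈ -3626.8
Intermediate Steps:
B(w) = 2*w/(-3 + w) (B(w) = (2*w)/(-3 + w) = 2*w/(-3 + w))
z(D) = 3 + D³ (z(D) = 3 + D*D² = 3 + D³)
B(8) - 121*z(3) = 2*8/(-3 + 8) - 121*(3 + 3³) = 2*8/5 - 121*(3 + 27) = 2*8*(⅕) - 121*30 = 16/5 - 3630 = -18134/5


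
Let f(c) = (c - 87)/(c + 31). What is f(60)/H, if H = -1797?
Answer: 9/54509 ≈ 0.00016511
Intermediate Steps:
f(c) = (-87 + c)/(31 + c)
f(60)/H = ((-87 + 60)/(31 + 60))/(-1797) = (-27/91)*(-1/1797) = ((1/91)*(-27))*(-1/1797) = -27/91*(-1/1797) = 9/54509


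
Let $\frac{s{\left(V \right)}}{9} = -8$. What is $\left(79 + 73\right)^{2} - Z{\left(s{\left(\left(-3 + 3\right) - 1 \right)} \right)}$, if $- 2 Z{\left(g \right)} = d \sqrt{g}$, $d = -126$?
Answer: $23104 - 378 i \sqrt{2} \approx 23104.0 - 534.57 i$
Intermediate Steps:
$s{\left(V \right)} = -72$ ($s{\left(V \right)} = 9 \left(-8\right) = -72$)
$Z{\left(g \right)} = 63 \sqrt{g}$ ($Z{\left(g \right)} = - \frac{\left(-126\right) \sqrt{g}}{2} = 63 \sqrt{g}$)
$\left(79 + 73\right)^{2} - Z{\left(s{\left(\left(-3 + 3\right) - 1 \right)} \right)} = \left(79 + 73\right)^{2} - 63 \sqrt{-72} = 152^{2} - 63 \cdot 6 i \sqrt{2} = 23104 - 378 i \sqrt{2}$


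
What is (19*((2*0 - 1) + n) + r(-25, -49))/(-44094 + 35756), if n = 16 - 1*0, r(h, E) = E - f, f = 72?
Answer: -82/4169 ≈ -0.019669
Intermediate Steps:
r(h, E) = -72 + E (r(h, E) = E - 1*72 = E - 72 = -72 + E)
n = 16 (n = 16 + 0 = 16)
(19*((2*0 - 1) + n) + r(-25, -49))/(-44094 + 35756) = (19*((2*0 - 1) + 16) + (-72 - 49))/(-44094 + 35756) = (19*((0 - 1) + 16) - 121)/(-8338) = (19*(-1 + 16) - 121)*(-1/8338) = (19*15 - 121)*(-1/8338) = (285 - 121)*(-1/8338) = 164*(-1/8338) = -82/4169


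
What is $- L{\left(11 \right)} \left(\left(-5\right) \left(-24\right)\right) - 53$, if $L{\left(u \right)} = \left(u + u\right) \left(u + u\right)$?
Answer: $-58133$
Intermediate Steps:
$L{\left(u \right)} = 4 u^{2}$ ($L{\left(u \right)} = 2 u 2 u = 4 u^{2}$)
$- L{\left(11 \right)} \left(\left(-5\right) \left(-24\right)\right) - 53 = - 4 \cdot 11^{2} \left(\left(-5\right) \left(-24\right)\right) - 53 = - 4 \cdot 121 \cdot 120 - 53 = \left(-1\right) 484 \cdot 120 - 53 = \left(-484\right) 120 - 53 = -58080 - 53 = -58133$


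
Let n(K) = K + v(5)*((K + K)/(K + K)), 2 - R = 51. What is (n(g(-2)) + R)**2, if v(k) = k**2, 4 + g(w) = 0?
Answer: 784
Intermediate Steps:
R = -49 (R = 2 - 1*51 = 2 - 51 = -49)
g(w) = -4 (g(w) = -4 + 0 = -4)
n(K) = 25 + K (n(K) = K + 5**2*((K + K)/(K + K)) = K + 25*((2*K)/((2*K))) = K + 25*((2*K)*(1/(2*K))) = K + 25*1 = K + 25 = 25 + K)
(n(g(-2)) + R)**2 = ((25 - 4) - 49)**2 = (21 - 49)**2 = (-28)**2 = 784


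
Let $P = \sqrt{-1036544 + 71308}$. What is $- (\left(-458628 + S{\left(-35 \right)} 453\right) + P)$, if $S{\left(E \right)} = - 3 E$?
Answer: $411063 - 2 i \sqrt{241309} \approx 4.1106 \cdot 10^{5} - 982.46 i$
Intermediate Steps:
$P = 2 i \sqrt{241309}$ ($P = \sqrt{-965236} = 2 i \sqrt{241309} \approx 982.46 i$)
$- (\left(-458628 + S{\left(-35 \right)} 453\right) + P) = - (\left(-458628 + \left(-3\right) \left(-35\right) 453\right) + 2 i \sqrt{241309}) = - (\left(-458628 + 105 \cdot 453\right) + 2 i \sqrt{241309}) = - (\left(-458628 + 47565\right) + 2 i \sqrt{241309}) = - (-411063 + 2 i \sqrt{241309}) = 411063 - 2 i \sqrt{241309}$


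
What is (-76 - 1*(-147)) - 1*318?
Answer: -247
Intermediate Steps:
(-76 - 1*(-147)) - 1*318 = (-76 + 147) - 318 = 71 - 318 = -247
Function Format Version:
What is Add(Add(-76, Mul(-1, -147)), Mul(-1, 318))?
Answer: -247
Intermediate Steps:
Add(Add(-76, Mul(-1, -147)), Mul(-1, 318)) = Add(Add(-76, 147), -318) = Add(71, -318) = -247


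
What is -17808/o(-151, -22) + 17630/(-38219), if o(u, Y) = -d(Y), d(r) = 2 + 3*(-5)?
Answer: -680833142/496847 ≈ -1370.3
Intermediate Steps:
d(r) = -13 (d(r) = 2 - 15 = -13)
o(u, Y) = 13 (o(u, Y) = -1*(-13) = 13)
-17808/o(-151, -22) + 17630/(-38219) = -17808/13 + 17630/(-38219) = -17808*1/13 + 17630*(-1/38219) = -17808/13 - 17630/38219 = -680833142/496847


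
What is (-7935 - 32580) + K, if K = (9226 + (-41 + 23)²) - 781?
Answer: -31746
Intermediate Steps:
K = 8769 (K = (9226 + (-18)²) - 781 = (9226 + 324) - 781 = 9550 - 781 = 8769)
(-7935 - 32580) + K = (-7935 - 32580) + 8769 = -40515 + 8769 = -31746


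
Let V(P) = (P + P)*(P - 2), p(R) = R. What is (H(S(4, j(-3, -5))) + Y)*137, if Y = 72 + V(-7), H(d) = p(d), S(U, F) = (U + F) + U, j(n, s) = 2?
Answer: 28496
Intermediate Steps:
S(U, F) = F + 2*U (S(U, F) = (F + U) + U = F + 2*U)
V(P) = 2*P*(-2 + P) (V(P) = (2*P)*(-2 + P) = 2*P*(-2 + P))
H(d) = d
Y = 198 (Y = 72 + 2*(-7)*(-2 - 7) = 72 + 2*(-7)*(-9) = 72 + 126 = 198)
(H(S(4, j(-3, -5))) + Y)*137 = ((2 + 2*4) + 198)*137 = ((2 + 8) + 198)*137 = (10 + 198)*137 = 208*137 = 28496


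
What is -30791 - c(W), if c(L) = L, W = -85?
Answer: -30706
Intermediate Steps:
-30791 - c(W) = -30791 - 1*(-85) = -30791 + 85 = -30706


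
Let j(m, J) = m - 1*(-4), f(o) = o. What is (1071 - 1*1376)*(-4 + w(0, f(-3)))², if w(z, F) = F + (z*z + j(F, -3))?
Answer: -10980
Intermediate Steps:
j(m, J) = 4 + m (j(m, J) = m + 4 = 4 + m)
w(z, F) = 4 + z² + 2*F (w(z, F) = F + (z*z + (4 + F)) = F + (z² + (4 + F)) = F + (4 + F + z²) = 4 + z² + 2*F)
(1071 - 1*1376)*(-4 + w(0, f(-3)))² = (1071 - 1*1376)*(-4 + (4 + 0² + 2*(-3)))² = (1071 - 1376)*(-4 + (4 + 0 - 6))² = -305*(-4 - 2)² = -305*(-6)² = -305*36 = -10980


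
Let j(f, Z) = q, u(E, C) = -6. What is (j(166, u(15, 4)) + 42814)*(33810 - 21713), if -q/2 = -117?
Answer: 520751656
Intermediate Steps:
q = 234 (q = -2*(-117) = 234)
j(f, Z) = 234
(j(166, u(15, 4)) + 42814)*(33810 - 21713) = (234 + 42814)*(33810 - 21713) = 43048*12097 = 520751656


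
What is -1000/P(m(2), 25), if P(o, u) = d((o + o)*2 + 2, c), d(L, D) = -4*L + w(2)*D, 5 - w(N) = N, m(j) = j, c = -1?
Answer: 1000/43 ≈ 23.256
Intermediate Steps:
w(N) = 5 - N
d(L, D) = -4*L + 3*D (d(L, D) = -4*L + (5 - 1*2)*D = -4*L + (5 - 2)*D = -4*L + 3*D)
P(o, u) = -11 - 16*o (P(o, u) = -4*((o + o)*2 + 2) + 3*(-1) = -4*((2*o)*2 + 2) - 3 = -4*(4*o + 2) - 3 = -4*(2 + 4*o) - 3 = (-8 - 16*o) - 3 = -11 - 16*o)
-1000/P(m(2), 25) = -1000/(-11 - 16*2) = -1000/(-11 - 32) = -1000/(-43) = -1000*(-1/43) = 1000/43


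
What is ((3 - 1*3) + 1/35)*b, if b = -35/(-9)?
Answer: ⅑ ≈ 0.11111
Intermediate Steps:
b = 35/9 (b = -35*(-⅑) = 35/9 ≈ 3.8889)
((3 - 1*3) + 1/35)*b = ((3 - 1*3) + 1/35)*(35/9) = ((3 - 3) + 1/35)*(35/9) = (0 + 1/35)*(35/9) = (1/35)*(35/9) = ⅑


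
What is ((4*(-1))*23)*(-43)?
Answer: 3956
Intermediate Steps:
((4*(-1))*23)*(-43) = -4*23*(-43) = -92*(-43) = 3956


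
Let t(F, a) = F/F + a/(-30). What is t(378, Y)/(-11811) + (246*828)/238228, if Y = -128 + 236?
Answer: 3007972951/3517138635 ≈ 0.85523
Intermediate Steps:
Y = 108
t(F, a) = 1 - a/30 (t(F, a) = 1 + a*(-1/30) = 1 - a/30)
t(378, Y)/(-11811) + (246*828)/238228 = (1 - 1/30*108)/(-11811) + (246*828)/238228 = (1 - 18/5)*(-1/11811) + 203688*(1/238228) = -13/5*(-1/11811) + 50922/59557 = 13/59055 + 50922/59557 = 3007972951/3517138635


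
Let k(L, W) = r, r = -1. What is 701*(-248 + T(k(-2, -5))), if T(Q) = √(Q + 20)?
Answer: -173848 + 701*√19 ≈ -1.7079e+5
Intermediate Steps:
k(L, W) = -1
T(Q) = √(20 + Q)
701*(-248 + T(k(-2, -5))) = 701*(-248 + √(20 - 1)) = 701*(-248 + √19) = -173848 + 701*√19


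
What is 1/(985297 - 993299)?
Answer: -1/8002 ≈ -0.00012497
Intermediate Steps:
1/(985297 - 993299) = 1/(-8002) = -1/8002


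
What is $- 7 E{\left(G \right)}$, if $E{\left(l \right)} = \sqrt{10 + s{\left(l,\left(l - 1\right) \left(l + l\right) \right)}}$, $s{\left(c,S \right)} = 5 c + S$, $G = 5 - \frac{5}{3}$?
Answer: $- \frac{14 \sqrt{95}}{3} \approx -45.485$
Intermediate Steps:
$G = \frac{10}{3}$ ($G = 5 - \frac{5}{3} = \frac{10}{3} \approx 3.3333$)
$s{\left(c,S \right)} = S + 5 c$
$E{\left(l \right)} = \sqrt{10 + 5 l + 2 l \left(-1 + l\right)}$ ($E{\left(l \right)} = \sqrt{10 + \left(\left(l - 1\right) \left(l + l\right) + 5 l\right)} = \sqrt{10 + \left(\left(-1 + l\right) 2 l + 5 l\right)} = \sqrt{10 + \left(2 l \left(-1 + l\right) + 5 l\right)} = \sqrt{10 + \left(5 l + 2 l \left(-1 + l\right)\right)} = \sqrt{10 + 5 l + 2 l \left(-1 + l\right)}$)
$- 7 E{\left(G \right)} = - 7 \sqrt{10 + 2 \left(\frac{10}{3}\right)^{2} + 3 \cdot \frac{10}{3}} = - 7 \sqrt{10 + 2 \cdot \frac{100}{9} + 10} = - 7 \sqrt{10 + \frac{200}{9} + 10} = - 7 \sqrt{\frac{380}{9}} = - 7 \frac{2 \sqrt{95}}{3} = - \frac{14 \sqrt{95}}{3}$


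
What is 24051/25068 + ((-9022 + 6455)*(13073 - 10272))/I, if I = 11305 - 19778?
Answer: 60148963493/70800388 ≈ 849.56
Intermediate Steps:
I = -8473
24051/25068 + ((-9022 + 6455)*(13073 - 10272))/I = 24051/25068 + ((-9022 + 6455)*(13073 - 10272))/(-8473) = 24051*(1/25068) - 2567*2801*(-1/8473) = 8017/8356 - 7190167*(-1/8473) = 8017/8356 + 7190167/8473 = 60148963493/70800388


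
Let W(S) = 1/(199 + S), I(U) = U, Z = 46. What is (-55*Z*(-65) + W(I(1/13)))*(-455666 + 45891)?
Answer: -174398852092075/2588 ≈ -6.7388e+10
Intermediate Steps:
(-55*Z*(-65) + W(I(1/13)))*(-455666 + 45891) = (-55*46*(-65) + 1/(199 + 1/13))*(-455666 + 45891) = (-2530*(-65) + 1/(199 + 1/13))*(-409775) = (164450 + 1/(2588/13))*(-409775) = (164450 + 13/2588)*(-409775) = (425596613/2588)*(-409775) = -174398852092075/2588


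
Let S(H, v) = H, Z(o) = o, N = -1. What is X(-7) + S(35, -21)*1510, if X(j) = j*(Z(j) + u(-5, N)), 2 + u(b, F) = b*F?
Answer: 52878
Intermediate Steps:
u(b, F) = -2 + F*b (u(b, F) = -2 + b*F = -2 + F*b)
X(j) = j*(3 + j) (X(j) = j*(j + (-2 - 1*(-5))) = j*(j + (-2 + 5)) = j*(j + 3) = j*(3 + j))
X(-7) + S(35, -21)*1510 = -7*(3 - 7) + 35*1510 = -7*(-4) + 52850 = 28 + 52850 = 52878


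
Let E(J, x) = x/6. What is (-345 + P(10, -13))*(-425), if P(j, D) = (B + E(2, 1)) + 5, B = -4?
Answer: 876775/6 ≈ 1.4613e+5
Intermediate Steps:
E(J, x) = x/6 (E(J, x) = x*(⅙) = x/6)
P(j, D) = 7/6 (P(j, D) = (-4 + (⅙)*1) + 5 = (-4 + ⅙) + 5 = -23/6 + 5 = 7/6)
(-345 + P(10, -13))*(-425) = (-345 + 7/6)*(-425) = -2063/6*(-425) = 876775/6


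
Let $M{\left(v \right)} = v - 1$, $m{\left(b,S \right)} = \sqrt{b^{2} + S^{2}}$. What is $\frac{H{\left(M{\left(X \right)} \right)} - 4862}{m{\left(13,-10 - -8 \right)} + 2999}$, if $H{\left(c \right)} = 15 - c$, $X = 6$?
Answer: $- \frac{3637787}{2248457} + \frac{1213 \sqrt{173}}{2248457} \approx -1.6108$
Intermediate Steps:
$m{\left(b,S \right)} = \sqrt{S^{2} + b^{2}}$
$M{\left(v \right)} = -1 + v$
$\frac{H{\left(M{\left(X \right)} \right)} - 4862}{m{\left(13,-10 - -8 \right)} + 2999} = \frac{\left(15 - \left(-1 + 6\right)\right) - 4862}{\sqrt{\left(-10 - -8\right)^{2} + 13^{2}} + 2999} = \frac{\left(15 - 5\right) - 4862}{\sqrt{\left(-10 + 8\right)^{2} + 169} + 2999} = \frac{\left(15 - 5\right) - 4862}{\sqrt{\left(-2\right)^{2} + 169} + 2999} = \frac{10 - 4862}{\sqrt{4 + 169} + 2999} = - \frac{4852}{\sqrt{173} + 2999} = - \frac{4852}{2999 + \sqrt{173}}$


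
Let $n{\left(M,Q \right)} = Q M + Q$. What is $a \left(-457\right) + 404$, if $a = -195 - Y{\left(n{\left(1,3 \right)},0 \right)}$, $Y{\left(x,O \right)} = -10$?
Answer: $84949$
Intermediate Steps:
$n{\left(M,Q \right)} = Q + M Q$ ($n{\left(M,Q \right)} = M Q + Q = Q + M Q$)
$a = -185$ ($a = -195 - -10 = -195 + 10 = -185$)
$a \left(-457\right) + 404 = \left(-185\right) \left(-457\right) + 404 = 84545 + 404 = 84949$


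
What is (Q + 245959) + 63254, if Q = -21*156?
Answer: 305937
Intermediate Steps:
Q = -3276
(Q + 245959) + 63254 = (-3276 + 245959) + 63254 = 242683 + 63254 = 305937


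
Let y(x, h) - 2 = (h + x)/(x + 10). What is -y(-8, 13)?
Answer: -9/2 ≈ -4.5000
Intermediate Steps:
y(x, h) = 2 + (h + x)/(10 + x) (y(x, h) = 2 + (h + x)/(x + 10) = 2 + (h + x)/(10 + x))
-y(-8, 13) = -(20 + 13 + 3*(-8))/(10 - 8) = -(20 + 13 - 24)/2 = -9/2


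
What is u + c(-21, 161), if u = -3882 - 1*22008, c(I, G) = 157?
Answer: -25733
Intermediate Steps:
u = -25890 (u = -3882 - 22008 = -25890)
u + c(-21, 161) = -25890 + 157 = -25733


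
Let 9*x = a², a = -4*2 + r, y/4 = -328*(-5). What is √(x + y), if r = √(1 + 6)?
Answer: √(59111 - 16*√7)/3 ≈ 81.013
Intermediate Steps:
r = √7 ≈ 2.6458
y = 6560 (y = 4*(-328*(-5)) = 4*1640 = 6560)
a = -8 + √7 (a = -4*2 + √7 = -8 + √7 ≈ -5.3542)
x = (-8 + √7)²/9 ≈ 3.1853
√(x + y) = √((8 - √7)²/9 + 6560) = √(6560 + (8 - √7)²/9)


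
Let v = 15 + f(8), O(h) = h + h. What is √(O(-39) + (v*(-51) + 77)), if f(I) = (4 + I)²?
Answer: I*√8110 ≈ 90.056*I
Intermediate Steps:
O(h) = 2*h
v = 159 (v = 15 + (4 + 8)² = 15 + 12² = 15 + 144 = 159)
√(O(-39) + (v*(-51) + 77)) = √(2*(-39) + (159*(-51) + 77)) = √(-78 + (-8109 + 77)) = √(-78 - 8032) = √(-8110) = I*√8110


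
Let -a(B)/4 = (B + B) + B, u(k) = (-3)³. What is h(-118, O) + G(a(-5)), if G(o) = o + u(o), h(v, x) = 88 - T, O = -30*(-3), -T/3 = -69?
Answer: -86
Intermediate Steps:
u(k) = -27
T = 207 (T = -3*(-69) = 207)
O = 90
a(B) = -12*B (a(B) = -4*((B + B) + B) = -4*(2*B + B) = -12*B)
h(v, x) = -119 (h(v, x) = 88 - 1*207 = 88 - 207 = -119)
G(o) = -27 + o (G(o) = o - 27 = -27 + o)
h(-118, O) + G(a(-5)) = -119 + (-27 - 12*(-5)) = -119 + (-27 + 60) = -119 + 33 = -86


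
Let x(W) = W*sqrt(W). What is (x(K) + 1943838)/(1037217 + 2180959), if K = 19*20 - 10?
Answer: 74763/123776 + 185*sqrt(370)/1609088 ≈ 0.60623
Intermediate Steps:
K = 370 (K = 380 - 10 = 370)
x(W) = W**(3/2)
(x(K) + 1943838)/(1037217 + 2180959) = (370**(3/2) + 1943838)/(1037217 + 2180959) = (370*sqrt(370) + 1943838)/3218176 = (1943838 + 370*sqrt(370))*(1/3218176) = 74763/123776 + 185*sqrt(370)/1609088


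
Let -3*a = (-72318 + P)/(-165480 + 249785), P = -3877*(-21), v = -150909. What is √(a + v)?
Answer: I*√1072560775166790/84305 ≈ 388.47*I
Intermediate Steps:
P = 81417
a = -3033/84305 (a = -(-72318 + 81417)/(3*(-165480 + 249785)) = -3033/84305 ≈ -0.035977)
√(a + v) = √(-3033/84305 - 150909) = √(-12722386278/84305) = I*√1072560775166790/84305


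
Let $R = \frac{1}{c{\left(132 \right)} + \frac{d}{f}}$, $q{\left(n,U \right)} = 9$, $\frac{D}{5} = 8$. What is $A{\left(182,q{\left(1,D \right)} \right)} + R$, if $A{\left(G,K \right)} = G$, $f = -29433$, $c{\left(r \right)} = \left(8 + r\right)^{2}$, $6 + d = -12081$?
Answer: $\frac{34998542289}{192299629} \approx 182.0$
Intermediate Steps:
$d = -12087$ ($d = -6 - 12081 = -12087$)
$D = 40$ ($D = 5 \cdot 8 = 40$)
$R = \frac{9811}{192299629}$ ($R = \frac{1}{\left(8 + 132\right)^{2} - \frac{12087}{-29433}} = \frac{1}{140^{2} - - \frac{4029}{9811}} = \frac{1}{19600 + \frac{4029}{9811}} = \frac{1}{\frac{192299629}{9811}} = \frac{9811}{192299629} \approx 5.1019 \cdot 10^{-5}$)
$A{\left(182,q{\left(1,D \right)} \right)} + R = 182 + \frac{9811}{192299629} = \frac{34998542289}{192299629}$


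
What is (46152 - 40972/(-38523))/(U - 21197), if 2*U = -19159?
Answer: -3555908936/2371206219 ≈ -1.4996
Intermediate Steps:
U = -19159/2 (U = (½)*(-19159) = -19159/2 ≈ -9579.5)
(46152 - 40972/(-38523))/(U - 21197) = (46152 - 40972/(-38523))/(-19159/2 - 21197) = (46152 - 40972*(-1/38523))/(-61553/2) = (46152 + 40972/38523)*(-2/61553) = (1777954468/38523)*(-2/61553) = -3555908936/2371206219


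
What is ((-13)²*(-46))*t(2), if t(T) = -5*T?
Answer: 77740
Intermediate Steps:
((-13)²*(-46))*t(2) = ((-13)²*(-46))*(-5*2) = (169*(-46))*(-10) = -7774*(-10) = 77740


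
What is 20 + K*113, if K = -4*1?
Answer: -432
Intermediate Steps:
K = -4
20 + K*113 = 20 - 4*113 = 20 - 452 = -432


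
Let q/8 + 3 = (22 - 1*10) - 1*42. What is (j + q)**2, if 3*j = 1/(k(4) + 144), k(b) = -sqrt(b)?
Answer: 12647926369/181476 ≈ 69695.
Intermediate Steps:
q = -264 (q = -24 + 8*((22 - 1*10) - 1*42) = -24 + 8*((22 - 10) - 42) = -24 + 8*(12 - 42) = -24 + 8*(-30) = -24 - 240 = -264)
j = 1/426 (j = 1/(3*(-sqrt(4) + 144)) = 1/(3*(-1*2 + 144)) = 1/(3*(-2 + 144)) = (1/3)/142 = (1/3)*(1/142) = 1/426 ≈ 0.0023474)
(j + q)**2 = (1/426 - 264)**2 = (-112463/426)**2 = 12647926369/181476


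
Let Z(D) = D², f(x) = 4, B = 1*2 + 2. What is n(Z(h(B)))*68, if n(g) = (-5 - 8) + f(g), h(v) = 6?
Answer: -612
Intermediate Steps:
B = 4 (B = 2 + 2 = 4)
n(g) = -9 (n(g) = (-5 - 8) + 4 = -13 + 4 = -9)
n(Z(h(B)))*68 = -9*68 = -612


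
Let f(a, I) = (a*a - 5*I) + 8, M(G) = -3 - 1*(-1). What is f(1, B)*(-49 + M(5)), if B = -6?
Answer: -1989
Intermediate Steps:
M(G) = -2 (M(G) = -3 + 1 = -2)
f(a, I) = 8 + a² - 5*I (f(a, I) = (a² - 5*I) + 8 = 8 + a² - 5*I)
f(1, B)*(-49 + M(5)) = (8 + 1² - 5*(-6))*(-49 - 2) = (8 + 1 + 30)*(-51) = 39*(-51) = -1989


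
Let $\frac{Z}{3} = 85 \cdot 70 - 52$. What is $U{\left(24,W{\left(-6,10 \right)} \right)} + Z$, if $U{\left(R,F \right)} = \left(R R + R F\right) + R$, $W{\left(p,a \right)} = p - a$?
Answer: $17910$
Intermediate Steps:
$Z = 17694$ ($Z = 3 \left(85 \cdot 70 - 52\right) = 3 \left(5950 - 52\right) = 3 \cdot 5898 = 17694$)
$U{\left(R,F \right)} = R + R^{2} + F R$ ($U{\left(R,F \right)} = \left(R^{2} + F R\right) + R = R + R^{2} + F R$)
$U{\left(24,W{\left(-6,10 \right)} \right)} + Z = 24 \left(1 - 16 + 24\right) + 17694 = 24 \cdot 9 + 17694 = 216 + 17694 = 17910$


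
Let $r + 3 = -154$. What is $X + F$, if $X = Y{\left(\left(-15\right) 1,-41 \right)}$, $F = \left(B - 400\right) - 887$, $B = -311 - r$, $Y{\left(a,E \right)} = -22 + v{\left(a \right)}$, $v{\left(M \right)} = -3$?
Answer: $-1466$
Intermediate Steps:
$r = -157$ ($r = -3 - 154 = -157$)
$Y{\left(a,E \right)} = -25$ ($Y{\left(a,E \right)} = -22 - 3 = -25$)
$B = -154$ ($B = -311 - -157 = -311 + 157 = -154$)
$F = -1441$ ($F = \left(-154 - 400\right) - 887 = -554 - 887 = -1441$)
$X = -25$
$X + F = -25 - 1441 = -1466$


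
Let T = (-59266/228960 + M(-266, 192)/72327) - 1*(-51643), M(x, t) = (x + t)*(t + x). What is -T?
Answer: -142534087781923/2759998320 ≈ -51643.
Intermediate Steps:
M(x, t) = (t + x)**2 (M(x, t) = (t + x)*(t + x) = (t + x)**2)
T = 142534087781923/2759998320 (T = (-59266/228960 + (192 - 266)**2/72327) - 1*(-51643) = (-59266*1/228960 + (-74)**2*(1/72327)) + 51643 = (-29633/114480 + 5476*(1/72327)) + 51643 = (-29633/114480 + 5476/72327) + 51643 = -505457837/2759998320 + 51643 = 142534087781923/2759998320 ≈ 51643.)
-T = -1*142534087781923/2759998320 = -142534087781923/2759998320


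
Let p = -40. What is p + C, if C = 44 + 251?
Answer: 255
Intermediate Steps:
C = 295
p + C = -40 + 295 = 255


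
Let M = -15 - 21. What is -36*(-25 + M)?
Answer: 2196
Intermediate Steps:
M = -36
-36*(-25 + M) = -36*(-25 - 36) = -36*(-61) = 2196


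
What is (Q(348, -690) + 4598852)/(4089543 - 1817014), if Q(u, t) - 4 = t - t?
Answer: 4598856/2272529 ≈ 2.0237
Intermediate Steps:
Q(u, t) = 4 (Q(u, t) = 4 + (t - t) = 4 + 0 = 4)
(Q(348, -690) + 4598852)/(4089543 - 1817014) = (4 + 4598852)/(4089543 - 1817014) = 4598856/2272529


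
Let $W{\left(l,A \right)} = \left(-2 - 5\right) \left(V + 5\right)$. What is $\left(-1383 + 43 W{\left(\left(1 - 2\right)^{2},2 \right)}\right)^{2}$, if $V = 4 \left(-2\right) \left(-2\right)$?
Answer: $59351616$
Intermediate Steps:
$V = 16$ ($V = \left(-8\right) \left(-2\right) = 16$)
$W{\left(l,A \right)} = -147$ ($W{\left(l,A \right)} = \left(-2 - 5\right) \left(16 + 5\right) = \left(-7\right) 21 = -147$)
$\left(-1383 + 43 W{\left(\left(1 - 2\right)^{2},2 \right)}\right)^{2} = \left(-1383 + 43 \left(-147\right)\right)^{2} = \left(-1383 - 6321\right)^{2} = \left(-7704\right)^{2} = 59351616$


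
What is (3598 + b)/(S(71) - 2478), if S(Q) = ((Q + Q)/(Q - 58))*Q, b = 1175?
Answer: -62049/22132 ≈ -2.8036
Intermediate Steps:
S(Q) = 2*Q²/(-58 + Q) (S(Q) = ((2*Q)/(-58 + Q))*Q = (2*Q/(-58 + Q))*Q = 2*Q²/(-58 + Q))
(3598 + b)/(S(71) - 2478) = (3598 + 1175)/(2*71²/(-58 + 71) - 2478) = 4773/(2*5041/13 - 2478) = 4773/(2*5041*(1/13) - 2478) = 4773/(10082/13 - 2478) = 4773/(-22132/13) = 4773*(-13/22132) = -62049/22132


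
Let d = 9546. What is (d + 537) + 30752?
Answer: 40835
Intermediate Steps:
(d + 537) + 30752 = (9546 + 537) + 30752 = 10083 + 30752 = 40835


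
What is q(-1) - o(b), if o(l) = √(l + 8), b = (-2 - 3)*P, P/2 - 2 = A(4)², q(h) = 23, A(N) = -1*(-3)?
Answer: 23 - I*√102 ≈ 23.0 - 10.1*I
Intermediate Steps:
A(N) = 3
P = 22 (P = 4 + 2*3² = 4 + 2*9 = 4 + 18 = 22)
b = -110 (b = (-2 - 3)*22 = -5*22 = -110)
o(l) = √(8 + l)
q(-1) - o(b) = 23 - √(8 - 110) = 23 - √(-102) = 23 - I*√102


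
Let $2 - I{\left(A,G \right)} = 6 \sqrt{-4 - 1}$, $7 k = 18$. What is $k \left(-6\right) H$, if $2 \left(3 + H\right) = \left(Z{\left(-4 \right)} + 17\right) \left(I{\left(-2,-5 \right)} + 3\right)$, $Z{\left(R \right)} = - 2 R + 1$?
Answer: $- \frac{6696}{7} + \frac{8424 i \sqrt{5}}{7} \approx -956.57 + 2690.9 i$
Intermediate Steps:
$Z{\left(R \right)} = 1 - 2 R$
$k = \frac{18}{7}$ ($k = \frac{1}{7} \cdot 18 = \frac{18}{7} \approx 2.5714$)
$I{\left(A,G \right)} = 2 - 6 i \sqrt{5}$ ($I{\left(A,G \right)} = 2 - 6 \sqrt{-4 - 1} = 2 - 6 \sqrt{-5} = 2 - 6 i \sqrt{5}$)
$H = 62 - 78 i \sqrt{5}$ ($H = -3 + \frac{\left(\left(1 - -8\right) + 17\right) \left(\left(2 - 6 i \sqrt{5}\right) + 3\right)}{2} = -3 + \frac{\left(\left(1 + 8\right) + 17\right) \left(5 - 6 i \sqrt{5}\right)}{2} = -3 + \frac{\left(9 + 17\right) \left(5 - 6 i \sqrt{5}\right)}{2} = -3 + \frac{26 \left(5 - 6 i \sqrt{5}\right)}{2} = -3 + \frac{130 - 156 i \sqrt{5}}{2} = -3 + \left(65 - 78 i \sqrt{5}\right) = 62 - 78 i \sqrt{5} \approx 62.0 - 174.41 i$)
$k \left(-6\right) H = \frac{18}{7} \left(-6\right) \left(62 - 78 i \sqrt{5}\right) = - \frac{108 \left(62 - 78 i \sqrt{5}\right)}{7} = - \frac{6696}{7} + \frac{8424 i \sqrt{5}}{7}$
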